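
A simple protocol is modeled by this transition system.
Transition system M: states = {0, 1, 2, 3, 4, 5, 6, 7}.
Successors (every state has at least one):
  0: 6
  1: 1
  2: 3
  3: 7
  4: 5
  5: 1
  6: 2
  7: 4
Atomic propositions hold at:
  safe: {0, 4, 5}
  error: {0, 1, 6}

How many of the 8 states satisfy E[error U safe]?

3

E[error U safe]: least fixpoint, start Z0 = Sat(safe) = {0, 4, 5}, add states in Sat(error) with some successor in Z. Already a fixed point.
Sat(E[error U safe]) = {0, 4, 5}
|Sat(E[error U safe])| = |{0, 4, 5}| = 3.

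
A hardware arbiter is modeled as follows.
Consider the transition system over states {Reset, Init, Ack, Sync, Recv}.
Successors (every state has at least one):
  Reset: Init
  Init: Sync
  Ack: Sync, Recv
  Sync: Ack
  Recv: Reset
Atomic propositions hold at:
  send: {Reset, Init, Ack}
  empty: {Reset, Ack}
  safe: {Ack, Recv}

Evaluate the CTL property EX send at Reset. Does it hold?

Yes

Sat(EX send) = {s : some successor in {Reset, Init, Ack}} = {Reset, Sync, Recv}
Reset ∈ Sat(EX send) = {Reset, Sync, Recv}, so the formula holds at Reset.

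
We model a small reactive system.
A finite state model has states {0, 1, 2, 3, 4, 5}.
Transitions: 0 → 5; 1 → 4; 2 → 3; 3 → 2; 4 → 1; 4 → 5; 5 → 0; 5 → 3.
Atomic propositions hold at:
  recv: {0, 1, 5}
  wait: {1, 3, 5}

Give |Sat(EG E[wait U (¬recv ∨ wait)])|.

Sat(¬recv) = {2, 3, 4}
Sat(¬recv ∨ wait) = {1, 2, 3, 4, 5}
E[wait U (¬recv ∨ wait)]: least fixpoint, start Z0 = Sat((¬recv ∨ wait)) = {1, 2, 3, 4, 5}, add states in Sat(wait) with some successor in Z. Already a fixed point.
Sat(E[wait U (¬recv ∨ wait)]) = {1, 2, 3, 4, 5}
EG E[wait U (¬recv ∨ wait)]: greatest fixpoint, start Z0 = {1, 2, 3, 4, 5}, keep only states in Sat with some successor in Z. Already a fixed point.
Sat(EG E[wait U (¬recv ∨ wait)]) = {1, 2, 3, 4, 5}
|Sat(EG E[wait U (¬recv ∨ wait)])| = |{1, 2, 3, 4, 5}| = 5.

5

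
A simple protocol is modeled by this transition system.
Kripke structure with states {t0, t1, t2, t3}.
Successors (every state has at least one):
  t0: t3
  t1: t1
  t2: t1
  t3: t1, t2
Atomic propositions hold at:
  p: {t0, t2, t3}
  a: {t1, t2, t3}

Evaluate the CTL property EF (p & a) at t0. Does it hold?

Sat(p & a) = {t2, t3}
EF (p & a): least fixpoint, start Z0 = {t2, t3}, add states with some successor in Z. Z1 = {t0, t2, t3}; fixed.
Sat(EF (p & a)) = {t0, t2, t3}
t0 ∈ Sat(EF (p & a)) = {t0, t2, t3}, so the formula holds at t0.

Yes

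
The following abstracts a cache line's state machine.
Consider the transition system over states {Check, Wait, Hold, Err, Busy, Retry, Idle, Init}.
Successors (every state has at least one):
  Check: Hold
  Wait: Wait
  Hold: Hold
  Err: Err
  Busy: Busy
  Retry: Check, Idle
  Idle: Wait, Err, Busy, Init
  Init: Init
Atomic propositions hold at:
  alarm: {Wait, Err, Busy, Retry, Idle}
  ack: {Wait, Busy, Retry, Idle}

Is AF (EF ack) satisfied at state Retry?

EF ack: least fixpoint, start Z0 = {Wait, Busy, Retry, Idle}, add states with some successor in Z. Already a fixed point.
Sat(EF ack) = {Wait, Busy, Retry, Idle}
AF (EF ack): least fixpoint, start Z0 = {Wait, Busy, Retry, Idle}, add states with every successor in Z. Already a fixed point.
Sat(AF (EF ack)) = {Wait, Busy, Retry, Idle}
Retry ∈ Sat(AF (EF ack)) = {Wait, Busy, Retry, Idle}, so the formula holds at Retry.

Yes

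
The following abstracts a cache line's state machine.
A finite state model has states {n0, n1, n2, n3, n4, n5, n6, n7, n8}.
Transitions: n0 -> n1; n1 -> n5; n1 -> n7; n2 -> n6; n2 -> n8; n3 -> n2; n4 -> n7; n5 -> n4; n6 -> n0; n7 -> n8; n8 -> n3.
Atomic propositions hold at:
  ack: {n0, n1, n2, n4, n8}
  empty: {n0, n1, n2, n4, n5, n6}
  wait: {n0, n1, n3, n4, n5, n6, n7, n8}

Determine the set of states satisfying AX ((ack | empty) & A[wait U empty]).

Sat(ack | empty) = {n0, n1, n2, n4, n5, n6, n8}
A[wait U empty]: least fixpoint, start Z0 = Sat(empty) = {n0, n1, n2, n4, n5, n6}, add states in Sat(wait) with every successor in Z. Z1 = {n0, n1, n2, n3, n4, n5, n6}; Z2 = {n0, n1, n2, n3, n4, n5, n6, n8}; Z3 = {n0, n1, n2, n3, n4, n5, n6, n7, n8}; fixed.
Sat(A[wait U empty]) = {n0, n1, n2, n3, n4, n5, n6, n7, n8}
Sat((ack | empty) & A[wait U empty]) = {n0, n1, n2, n4, n5, n6, n8}
Sat(AX ((ack | empty) & A[wait U empty])) = {s : every successor in {n0, n1, n2, n4, n5, n6, n8}} = {n0, n2, n3, n5, n6, n7}

{n0, n2, n3, n5, n6, n7}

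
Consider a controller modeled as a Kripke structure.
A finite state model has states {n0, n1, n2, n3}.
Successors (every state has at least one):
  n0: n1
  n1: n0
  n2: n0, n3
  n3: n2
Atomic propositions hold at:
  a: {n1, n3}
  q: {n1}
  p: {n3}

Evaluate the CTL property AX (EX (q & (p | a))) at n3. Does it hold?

Sat(p | a) = {n1, n3}
Sat(q & (p | a)) = {n1}
Sat(EX (q & (p | a))) = {s : some successor in {n1}} = {n0}
Sat(AX (EX (q & (p | a)))) = {s : every successor in {n0}} = {n1}
n3 ∉ Sat(AX (EX (q & (p | a)))) = {n1}, so the formula does not hold at n3.

No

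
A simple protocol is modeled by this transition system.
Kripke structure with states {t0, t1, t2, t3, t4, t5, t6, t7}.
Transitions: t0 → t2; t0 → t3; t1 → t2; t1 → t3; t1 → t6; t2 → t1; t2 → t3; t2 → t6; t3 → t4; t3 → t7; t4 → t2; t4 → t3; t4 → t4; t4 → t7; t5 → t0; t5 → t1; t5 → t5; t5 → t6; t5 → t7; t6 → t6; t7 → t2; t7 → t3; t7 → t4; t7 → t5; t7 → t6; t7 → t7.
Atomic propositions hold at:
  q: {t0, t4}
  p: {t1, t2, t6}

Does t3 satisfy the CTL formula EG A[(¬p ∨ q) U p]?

No

Sat(¬p) = {t0, t3, t4, t5, t7}
Sat(¬p ∨ q) = {t0, t3, t4, t5, t7}
A[(¬p ∨ q) U p]: least fixpoint, start Z0 = Sat(p) = {t1, t2, t6}, add states in Sat(¬p ∨ q) with every successor in Z. Already a fixed point.
Sat(A[(¬p ∨ q) U p]) = {t1, t2, t6}
EG A[(¬p ∨ q) U p]: greatest fixpoint, start Z0 = {t1, t2, t6}, keep only states in Sat with some successor in Z. Already a fixed point.
Sat(EG A[(¬p ∨ q) U p]) = {t1, t2, t6}
t3 ∉ Sat(EG A[(¬p ∨ q) U p]) = {t1, t2, t6}, so the formula does not hold at t3.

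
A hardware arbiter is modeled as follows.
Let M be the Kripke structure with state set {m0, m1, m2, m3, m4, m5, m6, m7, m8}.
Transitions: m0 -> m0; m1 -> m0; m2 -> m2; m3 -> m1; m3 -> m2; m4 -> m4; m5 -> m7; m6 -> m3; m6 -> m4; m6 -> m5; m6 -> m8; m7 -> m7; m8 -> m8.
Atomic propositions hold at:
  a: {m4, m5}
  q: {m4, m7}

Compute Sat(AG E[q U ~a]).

{m0, m1, m2, m3, m7, m8}

Sat(~a) = {m0, m1, m2, m3, m6, m7, m8}
E[q U ~a]: least fixpoint, start Z0 = Sat(~a) = {m0, m1, m2, m3, m6, m7, m8}, add states in Sat(q) with some successor in Z. Already a fixed point.
Sat(E[q U ~a]) = {m0, m1, m2, m3, m6, m7, m8}
AG E[q U ~a]: greatest fixpoint, start Z0 = {m0, m1, m2, m3, m6, m7, m8}, keep only states in Sat with every successor in Z. Z1 = {m0, m1, m2, m3, m7, m8}; fixed.
Sat(AG E[q U ~a]) = {m0, m1, m2, m3, m7, m8}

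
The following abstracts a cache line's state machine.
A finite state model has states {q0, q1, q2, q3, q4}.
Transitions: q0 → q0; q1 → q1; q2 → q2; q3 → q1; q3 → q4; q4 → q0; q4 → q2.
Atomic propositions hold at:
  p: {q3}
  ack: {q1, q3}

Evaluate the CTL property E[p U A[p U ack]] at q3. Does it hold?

Yes

A[p U ack]: least fixpoint, start Z0 = Sat(ack) = {q1, q3}, add states in Sat(p) with every successor in Z. Already a fixed point.
Sat(A[p U ack]) = {q1, q3}
E[p U A[p U ack]]: least fixpoint, start Z0 = Sat(A[p U ack]) = {q1, q3}, add states in Sat(p) with some successor in Z. Already a fixed point.
Sat(E[p U A[p U ack]]) = {q1, q3}
q3 ∈ Sat(E[p U A[p U ack]]) = {q1, q3}, so the formula holds at q3.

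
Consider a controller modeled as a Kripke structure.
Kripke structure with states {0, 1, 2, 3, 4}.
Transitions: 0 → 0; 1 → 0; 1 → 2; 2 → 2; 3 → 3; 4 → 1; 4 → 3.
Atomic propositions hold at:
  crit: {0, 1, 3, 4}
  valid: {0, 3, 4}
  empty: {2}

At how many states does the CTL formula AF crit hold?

4

AF crit: least fixpoint, start Z0 = {0, 1, 3, 4}, add states with every successor in Z. Already a fixed point.
Sat(AF crit) = {0, 1, 3, 4}
|Sat(AF crit)| = |{0, 1, 3, 4}| = 4.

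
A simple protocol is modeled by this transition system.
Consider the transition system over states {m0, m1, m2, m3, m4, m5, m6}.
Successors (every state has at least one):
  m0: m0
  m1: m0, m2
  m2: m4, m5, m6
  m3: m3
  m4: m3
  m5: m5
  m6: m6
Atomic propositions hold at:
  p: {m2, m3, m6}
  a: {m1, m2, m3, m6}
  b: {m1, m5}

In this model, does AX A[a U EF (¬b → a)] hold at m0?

Sat(¬b) = {m0, m2, m3, m4, m6}
Sat(¬b → a) = {m1, m2, m3, m5, m6}
EF (¬b → a): least fixpoint, start Z0 = {m1, m2, m3, m5, m6}, add states with some successor in Z. Z1 = {m1, m2, m3, m4, m5, m6}; fixed.
Sat(EF (¬b → a)) = {m1, m2, m3, m4, m5, m6}
A[a U EF (¬b → a)]: least fixpoint, start Z0 = Sat(EF (¬b → a)) = {m1, m2, m3, m4, m5, m6}, add states in Sat(a) with every successor in Z. Already a fixed point.
Sat(A[a U EF (¬b → a)]) = {m1, m2, m3, m4, m5, m6}
Sat(AX A[a U EF (¬b → a)]) = {s : every successor in {m1, m2, m3, m4, m5, m6}} = {m2, m3, m4, m5, m6}
m0 ∉ Sat(AX A[a U EF (¬b → a)]) = {m2, m3, m4, m5, m6}, so the formula does not hold at m0.

No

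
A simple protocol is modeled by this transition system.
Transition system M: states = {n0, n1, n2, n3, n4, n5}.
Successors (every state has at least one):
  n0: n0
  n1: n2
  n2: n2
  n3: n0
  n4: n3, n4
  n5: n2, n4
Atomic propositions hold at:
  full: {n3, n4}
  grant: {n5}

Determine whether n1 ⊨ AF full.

No

AF full: least fixpoint, start Z0 = {n3, n4}, add states with every successor in Z. Already a fixed point.
Sat(AF full) = {n3, n4}
n1 ∉ Sat(AF full) = {n3, n4}, so the formula does not hold at n1.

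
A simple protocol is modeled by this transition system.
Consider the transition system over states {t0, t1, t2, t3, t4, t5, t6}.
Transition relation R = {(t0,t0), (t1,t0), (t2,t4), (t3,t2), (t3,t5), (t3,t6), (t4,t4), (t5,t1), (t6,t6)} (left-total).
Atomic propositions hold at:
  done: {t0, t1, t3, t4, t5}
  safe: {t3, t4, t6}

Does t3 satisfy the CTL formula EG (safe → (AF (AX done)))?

No

Sat(AX done) = {s : every successor in {t0, t1, t3, t4, t5}} = {t0, t1, t2, t4, t5}
AF (AX done): least fixpoint, start Z0 = {t0, t1, t2, t4, t5}, add states with every successor in Z. Already a fixed point.
Sat(AF (AX done)) = {t0, t1, t2, t4, t5}
Sat(safe → (AF (AX done))) = {t0, t1, t2, t4, t5}
EG (safe → (AF (AX done))): greatest fixpoint, start Z0 = {t0, t1, t2, t4, t5}, keep only states in Sat with some successor in Z. Already a fixed point.
Sat(EG (safe → (AF (AX done)))) = {t0, t1, t2, t4, t5}
t3 ∉ Sat(EG (safe → (AF (AX done)))) = {t0, t1, t2, t4, t5}, so the formula does not hold at t3.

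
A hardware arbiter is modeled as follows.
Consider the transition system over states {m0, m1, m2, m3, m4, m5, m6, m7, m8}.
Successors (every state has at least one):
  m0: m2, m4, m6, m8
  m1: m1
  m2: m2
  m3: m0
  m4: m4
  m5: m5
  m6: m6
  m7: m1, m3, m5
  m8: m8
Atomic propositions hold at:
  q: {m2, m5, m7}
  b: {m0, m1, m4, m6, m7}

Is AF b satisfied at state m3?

AF b: least fixpoint, start Z0 = {m0, m1, m4, m6, m7}, add states with every successor in Z. Z1 = {m0, m1, m3, m4, m6, m7}; fixed.
Sat(AF b) = {m0, m1, m3, m4, m6, m7}
m3 ∈ Sat(AF b) = {m0, m1, m3, m4, m6, m7}, so the formula holds at m3.

Yes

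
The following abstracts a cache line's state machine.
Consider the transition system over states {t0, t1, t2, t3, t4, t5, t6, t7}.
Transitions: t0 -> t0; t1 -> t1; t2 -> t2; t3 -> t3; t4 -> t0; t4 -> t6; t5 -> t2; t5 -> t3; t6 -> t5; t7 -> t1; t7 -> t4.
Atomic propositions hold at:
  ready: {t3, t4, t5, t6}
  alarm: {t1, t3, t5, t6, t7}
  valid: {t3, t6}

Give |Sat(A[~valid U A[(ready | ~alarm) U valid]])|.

2

Sat(~valid) = {t0, t1, t2, t4, t5, t7}
Sat(~alarm) = {t0, t2, t4}
Sat(ready | ~alarm) = {t0, t2, t3, t4, t5, t6}
A[(ready | ~alarm) U valid]: least fixpoint, start Z0 = Sat(valid) = {t3, t6}, add states in Sat(ready | ~alarm) with every successor in Z. Already a fixed point.
Sat(A[(ready | ~alarm) U valid]) = {t3, t6}
A[~valid U A[(ready | ~alarm) U valid]]: least fixpoint, start Z0 = Sat(A[(ready | ~alarm) U valid]) = {t3, t6}, add states in Sat(~valid) with every successor in Z. Already a fixed point.
Sat(A[~valid U A[(ready | ~alarm) U valid]]) = {t3, t6}
|Sat(A[~valid U A[(ready | ~alarm) U valid]])| = |{t3, t6}| = 2.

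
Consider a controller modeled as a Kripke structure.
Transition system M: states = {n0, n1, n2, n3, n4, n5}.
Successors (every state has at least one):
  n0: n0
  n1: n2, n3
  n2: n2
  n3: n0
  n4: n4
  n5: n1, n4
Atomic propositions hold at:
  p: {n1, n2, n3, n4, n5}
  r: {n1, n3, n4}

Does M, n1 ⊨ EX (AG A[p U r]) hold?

A[p U r]: least fixpoint, start Z0 = Sat(r) = {n1, n3, n4}, add states in Sat(p) with every successor in Z. Z1 = {n1, n3, n4, n5}; fixed.
Sat(A[p U r]) = {n1, n3, n4, n5}
AG A[p U r]: greatest fixpoint, start Z0 = {n1, n3, n4, n5}, keep only states in Sat with every successor in Z. Z1 = {n4, n5}; Z2 = {n4}; fixed.
Sat(AG A[p U r]) = {n4}
Sat(EX (AG A[p U r])) = {s : some successor in {n4}} = {n4, n5}
n1 ∉ Sat(EX (AG A[p U r])) = {n4, n5}, so the formula does not hold at n1.

No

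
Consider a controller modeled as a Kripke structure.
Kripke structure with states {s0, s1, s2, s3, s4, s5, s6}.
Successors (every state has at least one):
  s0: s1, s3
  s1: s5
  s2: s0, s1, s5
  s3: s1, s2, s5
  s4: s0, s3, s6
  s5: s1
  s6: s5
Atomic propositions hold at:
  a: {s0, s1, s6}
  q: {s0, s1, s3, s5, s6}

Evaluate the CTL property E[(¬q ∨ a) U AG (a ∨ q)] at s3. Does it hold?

No

Sat(¬q) = {s2, s4}
Sat(¬q ∨ a) = {s0, s1, s2, s4, s6}
Sat(a ∨ q) = {s0, s1, s3, s5, s6}
AG (a ∨ q): greatest fixpoint, start Z0 = {s0, s1, s3, s5, s6}, keep only states in Sat with every successor in Z. Z1 = {s0, s1, s5, s6}; Z2 = {s1, s5, s6}; fixed.
Sat(AG (a ∨ q)) = {s1, s5, s6}
E[(¬q ∨ a) U AG (a ∨ q)]: least fixpoint, start Z0 = Sat(AG (a ∨ q)) = {s1, s5, s6}, add states in Sat(¬q ∨ a) with some successor in Z. Z1 = {s0, s1, s2, s4, s5, s6}; fixed.
Sat(E[(¬q ∨ a) U AG (a ∨ q)]) = {s0, s1, s2, s4, s5, s6}
s3 ∉ Sat(E[(¬q ∨ a) U AG (a ∨ q)]) = {s0, s1, s2, s4, s5, s6}, so the formula does not hold at s3.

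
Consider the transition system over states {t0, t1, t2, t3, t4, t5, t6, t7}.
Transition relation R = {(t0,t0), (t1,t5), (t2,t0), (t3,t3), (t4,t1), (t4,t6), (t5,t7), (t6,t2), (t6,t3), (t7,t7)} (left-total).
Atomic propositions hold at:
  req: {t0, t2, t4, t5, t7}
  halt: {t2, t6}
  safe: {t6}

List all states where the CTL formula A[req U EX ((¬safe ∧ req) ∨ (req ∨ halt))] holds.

{t0, t1, t2, t4, t5, t6, t7}

Sat(¬safe) = {t0, t1, t2, t3, t4, t5, t7}
Sat(¬safe ∧ req) = {t0, t2, t4, t5, t7}
Sat(req ∨ halt) = {t0, t2, t4, t5, t6, t7}
Sat((¬safe ∧ req) ∨ (req ∨ halt)) = {t0, t2, t4, t5, t6, t7}
Sat(EX ((¬safe ∧ req) ∨ (req ∨ halt))) = {s : some successor in {t0, t2, t4, t5, t6, t7}} = {t0, t1, t2, t4, t5, t6, t7}
A[req U EX ((¬safe ∧ req) ∨ (req ∨ halt))]: least fixpoint, start Z0 = Sat(EX ((¬safe ∧ req) ∨ (req ∨ halt))) = {t0, t1, t2, t4, t5, t6, t7}, add states in Sat(req) with every successor in Z. Already a fixed point.
Sat(A[req U EX ((¬safe ∧ req) ∨ (req ∨ halt))]) = {t0, t1, t2, t4, t5, t6, t7}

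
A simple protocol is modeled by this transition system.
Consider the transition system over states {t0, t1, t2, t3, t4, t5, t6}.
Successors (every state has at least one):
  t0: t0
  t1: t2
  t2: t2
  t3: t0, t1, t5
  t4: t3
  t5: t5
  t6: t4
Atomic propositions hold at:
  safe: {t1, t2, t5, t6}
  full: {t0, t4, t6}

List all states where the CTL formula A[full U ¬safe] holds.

Sat(¬safe) = {t0, t3, t4}
A[full U ¬safe]: least fixpoint, start Z0 = Sat(¬safe) = {t0, t3, t4}, add states in Sat(full) with every successor in Z. Z1 = {t0, t3, t4, t6}; fixed.
Sat(A[full U ¬safe]) = {t0, t3, t4, t6}

{t0, t3, t4, t6}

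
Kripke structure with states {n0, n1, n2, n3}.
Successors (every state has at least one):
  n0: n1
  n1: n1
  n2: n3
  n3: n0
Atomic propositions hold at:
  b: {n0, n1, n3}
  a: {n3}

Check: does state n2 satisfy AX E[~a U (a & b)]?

Sat(~a) = {n0, n1, n2}
Sat(a & b) = {n3}
E[~a U (a & b)]: least fixpoint, start Z0 = Sat((a & b)) = {n3}, add states in Sat(~a) with some successor in Z. Z1 = {n2, n3}; fixed.
Sat(E[~a U (a & b)]) = {n2, n3}
Sat(AX E[~a U (a & b)]) = {s : every successor in {n2, n3}} = {n2}
n2 ∈ Sat(AX E[~a U (a & b)]) = {n2}, so the formula holds at n2.

Yes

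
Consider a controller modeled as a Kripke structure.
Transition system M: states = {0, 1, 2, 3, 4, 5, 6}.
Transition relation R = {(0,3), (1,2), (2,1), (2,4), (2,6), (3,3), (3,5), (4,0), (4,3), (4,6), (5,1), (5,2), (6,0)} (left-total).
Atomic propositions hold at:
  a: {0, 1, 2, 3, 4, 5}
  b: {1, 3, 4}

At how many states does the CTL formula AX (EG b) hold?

1

EG b: greatest fixpoint, start Z0 = {1, 3, 4}, keep only states in Sat with some successor in Z. Z1 = {3, 4}; fixed.
Sat(EG b) = {3, 4}
Sat(AX (EG b)) = {s : every successor in {3, 4}} = {0}
|Sat(AX (EG b))| = |{0}| = 1.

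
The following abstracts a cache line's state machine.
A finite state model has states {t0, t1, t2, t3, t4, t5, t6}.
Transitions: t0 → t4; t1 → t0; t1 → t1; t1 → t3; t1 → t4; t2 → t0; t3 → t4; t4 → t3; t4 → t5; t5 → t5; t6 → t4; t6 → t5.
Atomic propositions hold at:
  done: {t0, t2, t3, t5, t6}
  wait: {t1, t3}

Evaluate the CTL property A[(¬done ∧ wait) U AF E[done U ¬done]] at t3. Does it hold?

Sat(¬done) = {t1, t4}
Sat(¬done ∧ wait) = {t1}
E[done U ¬done]: least fixpoint, start Z0 = Sat(¬done) = {t1, t4}, add states in Sat(done) with some successor in Z. Z1 = {t0, t1, t3, t4, t6}; Z2 = {t0, t1, t2, t3, t4, t6}; fixed.
Sat(E[done U ¬done]) = {t0, t1, t2, t3, t4, t6}
AF E[done U ¬done]: least fixpoint, start Z0 = {t0, t1, t2, t3, t4, t6}, add states with every successor in Z. Already a fixed point.
Sat(AF E[done U ¬done]) = {t0, t1, t2, t3, t4, t6}
A[(¬done ∧ wait) U AF E[done U ¬done]]: least fixpoint, start Z0 = Sat(AF E[done U ¬done]) = {t0, t1, t2, t3, t4, t6}, add states in Sat(¬done ∧ wait) with every successor in Z. Already a fixed point.
Sat(A[(¬done ∧ wait) U AF E[done U ¬done]]) = {t0, t1, t2, t3, t4, t6}
t3 ∈ Sat(A[(¬done ∧ wait) U AF E[done U ¬done]]) = {t0, t1, t2, t3, t4, t6}, so the formula holds at t3.

Yes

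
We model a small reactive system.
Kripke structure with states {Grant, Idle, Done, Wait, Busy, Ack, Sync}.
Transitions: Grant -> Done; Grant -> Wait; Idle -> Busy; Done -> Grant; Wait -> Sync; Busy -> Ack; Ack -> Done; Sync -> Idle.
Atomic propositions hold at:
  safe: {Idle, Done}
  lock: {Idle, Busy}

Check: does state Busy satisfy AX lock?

No

Sat(AX lock) = {s : every successor in {Idle, Busy}} = {Idle, Sync}
Busy ∉ Sat(AX lock) = {Idle, Sync}, so the formula does not hold at Busy.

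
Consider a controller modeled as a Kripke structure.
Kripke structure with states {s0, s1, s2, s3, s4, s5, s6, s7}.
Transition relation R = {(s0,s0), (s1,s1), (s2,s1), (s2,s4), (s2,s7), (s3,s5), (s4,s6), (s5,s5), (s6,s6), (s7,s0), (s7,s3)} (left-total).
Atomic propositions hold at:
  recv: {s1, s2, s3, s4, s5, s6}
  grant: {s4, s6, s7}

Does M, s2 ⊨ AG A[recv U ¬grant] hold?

No

Sat(¬grant) = {s0, s1, s2, s3, s5}
A[recv U ¬grant]: least fixpoint, start Z0 = Sat(¬grant) = {s0, s1, s2, s3, s5}, add states in Sat(recv) with every successor in Z. Already a fixed point.
Sat(A[recv U ¬grant]) = {s0, s1, s2, s3, s5}
AG A[recv U ¬grant]: greatest fixpoint, start Z0 = {s0, s1, s2, s3, s5}, keep only states in Sat with every successor in Z. Z1 = {s0, s1, s3, s5}; fixed.
Sat(AG A[recv U ¬grant]) = {s0, s1, s3, s5}
s2 ∉ Sat(AG A[recv U ¬grant]) = {s0, s1, s3, s5}, so the formula does not hold at s2.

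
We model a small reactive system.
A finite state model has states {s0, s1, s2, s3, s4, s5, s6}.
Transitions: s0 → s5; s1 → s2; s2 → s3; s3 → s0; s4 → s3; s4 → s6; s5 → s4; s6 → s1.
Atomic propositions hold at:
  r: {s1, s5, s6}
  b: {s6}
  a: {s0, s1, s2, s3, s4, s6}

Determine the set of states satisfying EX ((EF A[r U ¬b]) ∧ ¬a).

{s0}

Sat(¬b) = {s0, s1, s2, s3, s4, s5}
A[r U ¬b]: least fixpoint, start Z0 = Sat(¬b) = {s0, s1, s2, s3, s4, s5}, add states in Sat(r) with every successor in Z. Z1 = {s0, s1, s2, s3, s4, s5, s6}; fixed.
Sat(A[r U ¬b]) = {s0, s1, s2, s3, s4, s5, s6}
EF A[r U ¬b]: least fixpoint, start Z0 = {s0, s1, s2, s3, s4, s5, s6}, add states with some successor in Z. Already a fixed point.
Sat(EF A[r U ¬b]) = {s0, s1, s2, s3, s4, s5, s6}
Sat(¬a) = {s5}
Sat((EF A[r U ¬b]) ∧ ¬a) = {s5}
Sat(EX ((EF A[r U ¬b]) ∧ ¬a)) = {s : some successor in {s5}} = {s0}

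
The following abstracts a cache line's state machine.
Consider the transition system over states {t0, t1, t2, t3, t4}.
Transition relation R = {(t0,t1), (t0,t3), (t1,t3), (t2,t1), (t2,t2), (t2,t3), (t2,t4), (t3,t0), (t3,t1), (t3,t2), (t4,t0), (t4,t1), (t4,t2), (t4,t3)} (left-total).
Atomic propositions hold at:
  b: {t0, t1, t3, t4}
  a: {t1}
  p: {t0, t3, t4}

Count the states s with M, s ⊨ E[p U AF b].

AF b: least fixpoint, start Z0 = {t0, t1, t3, t4}, add states with every successor in Z. Already a fixed point.
Sat(AF b) = {t0, t1, t3, t4}
E[p U AF b]: least fixpoint, start Z0 = Sat(AF b) = {t0, t1, t3, t4}, add states in Sat(p) with some successor in Z. Already a fixed point.
Sat(E[p U AF b]) = {t0, t1, t3, t4}
|Sat(E[p U AF b])| = |{t0, t1, t3, t4}| = 4.

4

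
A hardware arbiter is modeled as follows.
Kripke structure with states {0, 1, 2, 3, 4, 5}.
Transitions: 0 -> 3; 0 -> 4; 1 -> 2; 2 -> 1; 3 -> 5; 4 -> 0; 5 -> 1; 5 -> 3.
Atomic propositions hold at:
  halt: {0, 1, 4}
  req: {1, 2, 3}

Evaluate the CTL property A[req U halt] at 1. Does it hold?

A[req U halt]: least fixpoint, start Z0 = Sat(halt) = {0, 1, 4}, add states in Sat(req) with every successor in Z. Z1 = {0, 1, 2, 4}; fixed.
Sat(A[req U halt]) = {0, 1, 2, 4}
1 ∈ Sat(A[req U halt]) = {0, 1, 2, 4}, so the formula holds at 1.

Yes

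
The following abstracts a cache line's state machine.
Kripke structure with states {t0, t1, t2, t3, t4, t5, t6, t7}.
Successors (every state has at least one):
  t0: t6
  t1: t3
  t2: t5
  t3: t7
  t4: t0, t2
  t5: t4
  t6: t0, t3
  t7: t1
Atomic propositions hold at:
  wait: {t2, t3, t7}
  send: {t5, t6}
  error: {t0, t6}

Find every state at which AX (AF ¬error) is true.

{t1, t2, t3, t5, t7}

Sat(¬error) = {t1, t2, t3, t4, t5, t7}
AF ¬error: least fixpoint, start Z0 = {t1, t2, t3, t4, t5, t7}, add states with every successor in Z. Already a fixed point.
Sat(AF ¬error) = {t1, t2, t3, t4, t5, t7}
Sat(AX (AF ¬error)) = {s : every successor in {t1, t2, t3, t4, t5, t7}} = {t1, t2, t3, t5, t7}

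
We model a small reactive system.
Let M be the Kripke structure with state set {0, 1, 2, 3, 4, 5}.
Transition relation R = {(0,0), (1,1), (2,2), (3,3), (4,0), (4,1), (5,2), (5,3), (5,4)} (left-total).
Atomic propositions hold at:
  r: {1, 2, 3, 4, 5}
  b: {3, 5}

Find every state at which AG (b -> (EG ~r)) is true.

Sat(~r) = {0}
EG ~r: greatest fixpoint, start Z0 = {0}, keep only states in Sat with some successor in Z. Already a fixed point.
Sat(EG ~r) = {0}
Sat(b -> (EG ~r)) = {0, 1, 2, 4}
AG (b -> (EG ~r)): greatest fixpoint, start Z0 = {0, 1, 2, 4}, keep only states in Sat with every successor in Z. Already a fixed point.
Sat(AG (b -> (EG ~r))) = {0, 1, 2, 4}

{0, 1, 2, 4}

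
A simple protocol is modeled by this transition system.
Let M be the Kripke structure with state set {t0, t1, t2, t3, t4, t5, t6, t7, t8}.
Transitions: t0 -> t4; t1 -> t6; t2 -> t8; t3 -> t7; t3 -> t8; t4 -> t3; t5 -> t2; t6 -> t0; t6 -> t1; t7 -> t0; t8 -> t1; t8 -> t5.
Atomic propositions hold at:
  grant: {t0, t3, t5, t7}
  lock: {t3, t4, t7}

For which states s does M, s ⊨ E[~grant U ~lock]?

Sat(~grant) = {t1, t2, t4, t6, t8}
Sat(~lock) = {t0, t1, t2, t5, t6, t8}
E[~grant U ~lock]: least fixpoint, start Z0 = Sat(~lock) = {t0, t1, t2, t5, t6, t8}, add states in Sat(~grant) with some successor in Z. Already a fixed point.
Sat(E[~grant U ~lock]) = {t0, t1, t2, t5, t6, t8}

{t0, t1, t2, t5, t6, t8}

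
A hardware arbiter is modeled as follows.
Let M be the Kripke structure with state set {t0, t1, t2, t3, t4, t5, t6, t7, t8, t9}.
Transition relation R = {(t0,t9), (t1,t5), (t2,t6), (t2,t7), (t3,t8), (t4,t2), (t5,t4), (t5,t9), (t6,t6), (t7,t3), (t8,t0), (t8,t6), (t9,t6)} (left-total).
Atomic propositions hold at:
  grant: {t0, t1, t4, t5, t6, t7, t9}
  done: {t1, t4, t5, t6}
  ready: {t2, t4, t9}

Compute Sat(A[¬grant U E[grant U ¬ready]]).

Sat(¬grant) = {t2, t3, t8}
Sat(¬ready) = {t0, t1, t3, t5, t6, t7, t8}
E[grant U ¬ready]: least fixpoint, start Z0 = Sat(¬ready) = {t0, t1, t3, t5, t6, t7, t8}, add states in Sat(grant) with some successor in Z. Z1 = {t0, t1, t3, t5, t6, t7, t8, t9}; fixed.
Sat(E[grant U ¬ready]) = {t0, t1, t3, t5, t6, t7, t8, t9}
A[¬grant U E[grant U ¬ready]]: least fixpoint, start Z0 = Sat(E[grant U ¬ready]) = {t0, t1, t3, t5, t6, t7, t8, t9}, add states in Sat(¬grant) with every successor in Z. Z1 = {t0, t1, t2, t3, t5, t6, t7, t8, t9}; fixed.
Sat(A[¬grant U E[grant U ¬ready]]) = {t0, t1, t2, t3, t5, t6, t7, t8, t9}

{t0, t1, t2, t3, t5, t6, t7, t8, t9}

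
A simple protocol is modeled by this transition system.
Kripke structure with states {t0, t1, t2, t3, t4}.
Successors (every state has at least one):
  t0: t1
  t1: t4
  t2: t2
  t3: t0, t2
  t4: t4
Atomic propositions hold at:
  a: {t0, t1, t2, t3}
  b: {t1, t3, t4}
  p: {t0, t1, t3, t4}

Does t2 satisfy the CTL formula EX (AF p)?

No

AF p: least fixpoint, start Z0 = {t0, t1, t3, t4}, add states with every successor in Z. Already a fixed point.
Sat(AF p) = {t0, t1, t3, t4}
Sat(EX (AF p)) = {s : some successor in {t0, t1, t3, t4}} = {t0, t1, t3, t4}
t2 ∉ Sat(EX (AF p)) = {t0, t1, t3, t4}, so the formula does not hold at t2.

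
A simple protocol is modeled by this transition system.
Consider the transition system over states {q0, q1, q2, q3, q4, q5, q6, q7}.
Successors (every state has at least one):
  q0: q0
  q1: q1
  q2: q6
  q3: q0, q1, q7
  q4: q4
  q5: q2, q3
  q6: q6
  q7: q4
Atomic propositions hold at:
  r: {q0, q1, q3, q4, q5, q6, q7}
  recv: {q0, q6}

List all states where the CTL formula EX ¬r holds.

{q5}

Sat(¬r) = {q2}
Sat(EX ¬r) = {s : some successor in {q2}} = {q5}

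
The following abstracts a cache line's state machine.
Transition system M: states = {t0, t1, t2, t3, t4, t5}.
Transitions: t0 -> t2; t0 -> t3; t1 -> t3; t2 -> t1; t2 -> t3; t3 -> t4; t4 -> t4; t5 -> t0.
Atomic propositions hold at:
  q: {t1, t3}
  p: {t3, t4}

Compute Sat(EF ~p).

Sat(~p) = {t0, t1, t2, t5}
EF ~p: least fixpoint, start Z0 = {t0, t1, t2, t5}, add states with some successor in Z. Already a fixed point.
Sat(EF ~p) = {t0, t1, t2, t5}

{t0, t1, t2, t5}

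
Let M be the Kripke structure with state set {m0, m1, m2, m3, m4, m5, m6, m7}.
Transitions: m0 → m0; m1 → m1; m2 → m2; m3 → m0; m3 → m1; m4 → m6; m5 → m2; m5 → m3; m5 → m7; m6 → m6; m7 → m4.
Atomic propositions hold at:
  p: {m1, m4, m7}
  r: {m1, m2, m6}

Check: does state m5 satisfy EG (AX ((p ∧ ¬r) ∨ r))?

Sat(¬r) = {m0, m3, m4, m5, m7}
Sat(p ∧ ¬r) = {m4, m7}
Sat((p ∧ ¬r) ∨ r) = {m1, m2, m4, m6, m7}
Sat(AX ((p ∧ ¬r) ∨ r)) = {s : every successor in {m1, m2, m4, m6, m7}} = {m1, m2, m4, m6, m7}
EG (AX ((p ∧ ¬r) ∨ r)): greatest fixpoint, start Z0 = {m1, m2, m4, m6, m7}, keep only states in Sat with some successor in Z. Already a fixed point.
Sat(EG (AX ((p ∧ ¬r) ∨ r))) = {m1, m2, m4, m6, m7}
m5 ∉ Sat(EG (AX ((p ∧ ¬r) ∨ r))) = {m1, m2, m4, m6, m7}, so the formula does not hold at m5.

No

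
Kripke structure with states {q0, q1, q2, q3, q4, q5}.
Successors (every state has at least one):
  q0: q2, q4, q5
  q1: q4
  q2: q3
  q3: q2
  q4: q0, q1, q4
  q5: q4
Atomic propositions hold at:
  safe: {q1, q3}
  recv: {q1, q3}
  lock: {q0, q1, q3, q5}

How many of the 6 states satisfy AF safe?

AF safe: least fixpoint, start Z0 = {q1, q3}, add states with every successor in Z. Z1 = {q1, q2, q3}; fixed.
Sat(AF safe) = {q1, q2, q3}
|Sat(AF safe)| = |{q1, q2, q3}| = 3.

3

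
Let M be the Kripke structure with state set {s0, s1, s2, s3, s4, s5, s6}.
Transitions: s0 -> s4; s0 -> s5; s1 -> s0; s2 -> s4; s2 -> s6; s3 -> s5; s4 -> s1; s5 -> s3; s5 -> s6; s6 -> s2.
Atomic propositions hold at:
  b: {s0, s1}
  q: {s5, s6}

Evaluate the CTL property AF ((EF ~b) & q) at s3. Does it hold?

Yes

Sat(~b) = {s2, s3, s4, s5, s6}
EF ~b: least fixpoint, start Z0 = {s2, s3, s4, s5, s6}, add states with some successor in Z. Z1 = {s0, s2, s3, s4, s5, s6}; Z2 = {s0, s1, s2, s3, s4, s5, s6}; fixed.
Sat(EF ~b) = {s0, s1, s2, s3, s4, s5, s6}
Sat((EF ~b) & q) = {s5, s6}
AF ((EF ~b) & q): least fixpoint, start Z0 = {s5, s6}, add states with every successor in Z. Z1 = {s3, s5, s6}; fixed.
Sat(AF ((EF ~b) & q)) = {s3, s5, s6}
s3 ∈ Sat(AF ((EF ~b) & q)) = {s3, s5, s6}, so the formula holds at s3.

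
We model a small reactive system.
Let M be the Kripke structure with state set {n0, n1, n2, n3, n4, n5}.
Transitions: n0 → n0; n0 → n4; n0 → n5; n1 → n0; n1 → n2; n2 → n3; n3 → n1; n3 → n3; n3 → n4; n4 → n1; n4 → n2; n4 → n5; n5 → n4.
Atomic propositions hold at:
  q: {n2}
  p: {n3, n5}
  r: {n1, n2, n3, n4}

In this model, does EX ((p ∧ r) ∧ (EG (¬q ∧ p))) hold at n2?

Yes

Sat(p ∧ r) = {n3}
Sat(¬q) = {n0, n1, n3, n4, n5}
Sat(¬q ∧ p) = {n3, n5}
EG (¬q ∧ p): greatest fixpoint, start Z0 = {n3, n5}, keep only states in Sat with some successor in Z. Z1 = {n3}; fixed.
Sat(EG (¬q ∧ p)) = {n3}
Sat((p ∧ r) ∧ (EG (¬q ∧ p))) = {n3}
Sat(EX ((p ∧ r) ∧ (EG (¬q ∧ p)))) = {s : some successor in {n3}} = {n2, n3}
n2 ∈ Sat(EX ((p ∧ r) ∧ (EG (¬q ∧ p)))) = {n2, n3}, so the formula holds at n2.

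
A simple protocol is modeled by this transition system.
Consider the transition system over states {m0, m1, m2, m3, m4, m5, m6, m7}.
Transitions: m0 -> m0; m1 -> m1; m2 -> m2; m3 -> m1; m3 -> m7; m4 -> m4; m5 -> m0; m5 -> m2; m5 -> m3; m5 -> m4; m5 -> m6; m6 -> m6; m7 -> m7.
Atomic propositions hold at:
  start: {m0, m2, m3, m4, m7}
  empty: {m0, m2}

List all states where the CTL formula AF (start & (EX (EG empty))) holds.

{m0, m2}

EG empty: greatest fixpoint, start Z0 = {m0, m2}, keep only states in Sat with some successor in Z. Already a fixed point.
Sat(EG empty) = {m0, m2}
Sat(EX (EG empty)) = {s : some successor in {m0, m2}} = {m0, m2, m5}
Sat(start & (EX (EG empty))) = {m0, m2}
AF (start & (EX (EG empty))): least fixpoint, start Z0 = {m0, m2}, add states with every successor in Z. Already a fixed point.
Sat(AF (start & (EX (EG empty)))) = {m0, m2}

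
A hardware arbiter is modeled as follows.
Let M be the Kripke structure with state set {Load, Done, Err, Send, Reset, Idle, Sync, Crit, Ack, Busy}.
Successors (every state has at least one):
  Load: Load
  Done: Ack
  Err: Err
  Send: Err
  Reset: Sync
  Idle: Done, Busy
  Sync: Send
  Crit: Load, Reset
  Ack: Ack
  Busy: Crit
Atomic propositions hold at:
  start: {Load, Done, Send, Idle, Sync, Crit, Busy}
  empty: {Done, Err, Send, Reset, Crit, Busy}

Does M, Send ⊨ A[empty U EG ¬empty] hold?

Sat(¬empty) = {Load, Idle, Sync, Ack}
EG ¬empty: greatest fixpoint, start Z0 = {Load, Idle, Sync, Ack}, keep only states in Sat with some successor in Z. Z1 = {Load, Ack}; fixed.
Sat(EG ¬empty) = {Load, Ack}
A[empty U EG ¬empty]: least fixpoint, start Z0 = Sat(EG ¬empty) = {Load, Ack}, add states in Sat(empty) with every successor in Z. Z1 = {Load, Done, Ack}; fixed.
Sat(A[empty U EG ¬empty]) = {Load, Done, Ack}
Send ∉ Sat(A[empty U EG ¬empty]) = {Load, Done, Ack}, so the formula does not hold at Send.

No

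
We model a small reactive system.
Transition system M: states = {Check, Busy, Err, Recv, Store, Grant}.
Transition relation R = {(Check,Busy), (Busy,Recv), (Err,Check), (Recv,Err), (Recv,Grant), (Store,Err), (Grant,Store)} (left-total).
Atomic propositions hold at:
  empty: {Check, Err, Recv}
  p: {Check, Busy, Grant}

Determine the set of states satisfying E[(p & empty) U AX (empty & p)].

{Err}

Sat(p & empty) = {Check}
Sat(empty & p) = {Check}
Sat(AX (empty & p)) = {s : every successor in {Check}} = {Err}
E[(p & empty) U AX (empty & p)]: least fixpoint, start Z0 = Sat(AX (empty & p)) = {Err}, add states in Sat(p & empty) with some successor in Z. Already a fixed point.
Sat(E[(p & empty) U AX (empty & p)]) = {Err}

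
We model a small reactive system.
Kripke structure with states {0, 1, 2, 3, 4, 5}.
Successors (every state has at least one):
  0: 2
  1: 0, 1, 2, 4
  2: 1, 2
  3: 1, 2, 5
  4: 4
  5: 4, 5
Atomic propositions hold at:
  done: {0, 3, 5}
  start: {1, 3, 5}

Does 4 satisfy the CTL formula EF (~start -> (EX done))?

No

Sat(~start) = {0, 2, 4}
Sat(EX done) = {s : some successor in {0, 3, 5}} = {1, 3, 5}
Sat(~start -> (EX done)) = {1, 3, 5}
EF (~start -> (EX done)): least fixpoint, start Z0 = {1, 3, 5}, add states with some successor in Z. Z1 = {1, 2, 3, 5}; Z2 = {0, 1, 2, 3, 5}; fixed.
Sat(EF (~start -> (EX done))) = {0, 1, 2, 3, 5}
4 ∉ Sat(EF (~start -> (EX done))) = {0, 1, 2, 3, 5}, so the formula does not hold at 4.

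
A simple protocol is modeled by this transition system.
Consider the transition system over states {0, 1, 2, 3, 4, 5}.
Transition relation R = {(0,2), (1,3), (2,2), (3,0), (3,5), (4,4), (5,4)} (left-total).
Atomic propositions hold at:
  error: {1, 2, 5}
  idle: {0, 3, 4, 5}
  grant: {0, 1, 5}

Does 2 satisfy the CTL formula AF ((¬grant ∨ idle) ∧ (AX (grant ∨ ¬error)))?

Sat(¬grant) = {2, 3, 4}
Sat(¬grant ∨ idle) = {0, 2, 3, 4, 5}
Sat(¬error) = {0, 3, 4}
Sat(grant ∨ ¬error) = {0, 1, 3, 4, 5}
Sat(AX (grant ∨ ¬error)) = {s : every successor in {0, 1, 3, 4, 5}} = {1, 3, 4, 5}
Sat((¬grant ∨ idle) ∧ (AX (grant ∨ ¬error))) = {3, 4, 5}
AF ((¬grant ∨ idle) ∧ (AX (grant ∨ ¬error))): least fixpoint, start Z0 = {3, 4, 5}, add states with every successor in Z. Z1 = {1, 3, 4, 5}; fixed.
Sat(AF ((¬grant ∨ idle) ∧ (AX (grant ∨ ¬error)))) = {1, 3, 4, 5}
2 ∉ Sat(AF ((¬grant ∨ idle) ∧ (AX (grant ∨ ¬error)))) = {1, 3, 4, 5}, so the formula does not hold at 2.

No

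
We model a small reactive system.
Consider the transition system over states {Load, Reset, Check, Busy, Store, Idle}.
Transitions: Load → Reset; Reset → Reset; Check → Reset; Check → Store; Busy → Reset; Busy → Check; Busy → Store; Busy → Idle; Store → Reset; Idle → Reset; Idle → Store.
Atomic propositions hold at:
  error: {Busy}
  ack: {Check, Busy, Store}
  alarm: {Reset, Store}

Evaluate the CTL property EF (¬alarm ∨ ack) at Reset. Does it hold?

Sat(¬alarm) = {Load, Check, Busy, Idle}
Sat(¬alarm ∨ ack) = {Load, Check, Busy, Store, Idle}
EF (¬alarm ∨ ack): least fixpoint, start Z0 = {Load, Check, Busy, Store, Idle}, add states with some successor in Z. Already a fixed point.
Sat(EF (¬alarm ∨ ack)) = {Load, Check, Busy, Store, Idle}
Reset ∉ Sat(EF (¬alarm ∨ ack)) = {Load, Check, Busy, Store, Idle}, so the formula does not hold at Reset.

No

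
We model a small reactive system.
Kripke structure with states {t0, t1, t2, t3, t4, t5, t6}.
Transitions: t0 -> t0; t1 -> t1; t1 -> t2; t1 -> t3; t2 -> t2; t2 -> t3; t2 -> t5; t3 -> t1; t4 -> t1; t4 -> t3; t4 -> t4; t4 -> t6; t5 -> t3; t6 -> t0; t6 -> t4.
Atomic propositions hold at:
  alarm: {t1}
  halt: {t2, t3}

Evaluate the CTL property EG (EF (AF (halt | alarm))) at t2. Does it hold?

Yes

Sat(halt | alarm) = {t1, t2, t3}
AF (halt | alarm): least fixpoint, start Z0 = {t1, t2, t3}, add states with every successor in Z. Z1 = {t1, t2, t3, t5}; fixed.
Sat(AF (halt | alarm)) = {t1, t2, t3, t5}
EF (AF (halt | alarm)): least fixpoint, start Z0 = {t1, t2, t3, t5}, add states with some successor in Z. Z1 = {t1, t2, t3, t4, t5}; Z2 = {t1, t2, t3, t4, t5, t6}; fixed.
Sat(EF (AF (halt | alarm))) = {t1, t2, t3, t4, t5, t6}
EG (EF (AF (halt | alarm))): greatest fixpoint, start Z0 = {t1, t2, t3, t4, t5, t6}, keep only states in Sat with some successor in Z. Already a fixed point.
Sat(EG (EF (AF (halt | alarm)))) = {t1, t2, t3, t4, t5, t6}
t2 ∈ Sat(EG (EF (AF (halt | alarm)))) = {t1, t2, t3, t4, t5, t6}, so the formula holds at t2.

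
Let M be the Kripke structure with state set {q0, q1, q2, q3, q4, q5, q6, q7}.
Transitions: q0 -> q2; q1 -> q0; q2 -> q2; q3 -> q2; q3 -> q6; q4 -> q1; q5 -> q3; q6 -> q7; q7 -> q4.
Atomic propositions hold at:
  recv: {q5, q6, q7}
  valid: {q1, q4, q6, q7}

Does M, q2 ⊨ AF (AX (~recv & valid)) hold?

No

Sat(~recv) = {q0, q1, q2, q3, q4}
Sat(~recv & valid) = {q1, q4}
Sat(AX (~recv & valid)) = {s : every successor in {q1, q4}} = {q4, q7}
AF (AX (~recv & valid)): least fixpoint, start Z0 = {q4, q7}, add states with every successor in Z. Z1 = {q4, q6, q7}; fixed.
Sat(AF (AX (~recv & valid))) = {q4, q6, q7}
q2 ∉ Sat(AF (AX (~recv & valid))) = {q4, q6, q7}, so the formula does not hold at q2.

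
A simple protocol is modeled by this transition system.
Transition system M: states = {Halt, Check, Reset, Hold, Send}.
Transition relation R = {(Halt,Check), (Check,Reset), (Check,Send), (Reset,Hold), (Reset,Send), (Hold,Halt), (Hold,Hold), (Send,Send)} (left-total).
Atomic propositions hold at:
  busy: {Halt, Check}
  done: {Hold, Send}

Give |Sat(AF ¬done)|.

3

Sat(¬done) = {Halt, Check, Reset}
AF ¬done: least fixpoint, start Z0 = {Halt, Check, Reset}, add states with every successor in Z. Already a fixed point.
Sat(AF ¬done) = {Halt, Check, Reset}
|Sat(AF ¬done)| = |{Halt, Check, Reset}| = 3.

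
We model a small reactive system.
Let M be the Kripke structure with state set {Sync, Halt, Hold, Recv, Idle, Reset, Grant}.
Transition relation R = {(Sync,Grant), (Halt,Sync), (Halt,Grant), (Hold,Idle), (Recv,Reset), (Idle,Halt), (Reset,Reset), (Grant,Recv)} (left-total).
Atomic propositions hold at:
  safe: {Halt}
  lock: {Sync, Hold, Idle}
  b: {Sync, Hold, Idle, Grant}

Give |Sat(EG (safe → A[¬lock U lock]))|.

4

Sat(¬lock) = {Halt, Recv, Reset, Grant}
A[¬lock U lock]: least fixpoint, start Z0 = Sat(lock) = {Sync, Hold, Idle}, add states in Sat(¬lock) with every successor in Z. Already a fixed point.
Sat(A[¬lock U lock]) = {Sync, Hold, Idle}
Sat(safe → A[¬lock U lock]) = {Sync, Hold, Recv, Idle, Reset, Grant}
EG (safe → A[¬lock U lock]): greatest fixpoint, start Z0 = {Sync, Hold, Recv, Idle, Reset, Grant}, keep only states in Sat with some successor in Z. Z1 = {Sync, Hold, Recv, Reset, Grant}; Z2 = {Sync, Recv, Reset, Grant}; fixed.
Sat(EG (safe → A[¬lock U lock])) = {Sync, Recv, Reset, Grant}
|Sat(EG (safe → A[¬lock U lock]))| = |{Sync, Recv, Reset, Grant}| = 4.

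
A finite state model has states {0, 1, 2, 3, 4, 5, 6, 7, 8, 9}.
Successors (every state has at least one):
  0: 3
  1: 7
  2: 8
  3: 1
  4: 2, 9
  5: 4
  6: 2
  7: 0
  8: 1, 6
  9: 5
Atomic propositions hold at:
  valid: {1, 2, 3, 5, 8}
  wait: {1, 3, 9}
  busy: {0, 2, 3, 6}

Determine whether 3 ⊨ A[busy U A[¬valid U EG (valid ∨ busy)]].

Sat(¬valid) = {0, 4, 6, 7, 9}
Sat(valid ∨ busy) = {0, 1, 2, 3, 5, 6, 8}
EG (valid ∨ busy): greatest fixpoint, start Z0 = {0, 1, 2, 3, 5, 6, 8}, keep only states in Sat with some successor in Z. Z1 = {0, 2, 3, 6, 8}; Z2 = {0, 2, 6, 8}; Z3 = {2, 6, 8}; fixed.
Sat(EG (valid ∨ busy)) = {2, 6, 8}
A[¬valid U EG (valid ∨ busy)]: least fixpoint, start Z0 = Sat(EG (valid ∨ busy)) = {2, 6, 8}, add states in Sat(¬valid) with every successor in Z. Already a fixed point.
Sat(A[¬valid U EG (valid ∨ busy)]) = {2, 6, 8}
A[busy U A[¬valid U EG (valid ∨ busy)]]: least fixpoint, start Z0 = Sat(A[¬valid U EG (valid ∨ busy)]) = {2, 6, 8}, add states in Sat(busy) with every successor in Z. Already a fixed point.
Sat(A[busy U A[¬valid U EG (valid ∨ busy)]]) = {2, 6, 8}
3 ∉ Sat(A[busy U A[¬valid U EG (valid ∨ busy)]]) = {2, 6, 8}, so the formula does not hold at 3.

No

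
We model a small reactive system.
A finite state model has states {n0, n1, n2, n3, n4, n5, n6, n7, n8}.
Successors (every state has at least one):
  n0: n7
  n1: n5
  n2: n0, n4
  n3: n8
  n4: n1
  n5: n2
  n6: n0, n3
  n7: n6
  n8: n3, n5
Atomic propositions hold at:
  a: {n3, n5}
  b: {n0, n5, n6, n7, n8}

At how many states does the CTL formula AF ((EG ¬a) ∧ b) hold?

3

Sat(¬a) = {n0, n1, n2, n4, n6, n7, n8}
EG ¬a: greatest fixpoint, start Z0 = {n0, n1, n2, n4, n6, n7, n8}, keep only states in Sat with some successor in Z. Z1 = {n0, n2, n4, n6, n7}; Z2 = {n0, n2, n6, n7}; fixed.
Sat(EG ¬a) = {n0, n2, n6, n7}
Sat((EG ¬a) ∧ b) = {n0, n6, n7}
AF ((EG ¬a) ∧ b): least fixpoint, start Z0 = {n0, n6, n7}, add states with every successor in Z. Already a fixed point.
Sat(AF ((EG ¬a) ∧ b)) = {n0, n6, n7}
|Sat(AF ((EG ¬a) ∧ b))| = |{n0, n6, n7}| = 3.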